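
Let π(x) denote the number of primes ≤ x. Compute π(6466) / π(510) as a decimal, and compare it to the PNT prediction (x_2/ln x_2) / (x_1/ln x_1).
π(6466)/π(510) = 838/97 ≈ 8.6392;  PNT prediction ≈ 9.0084.

π(510) = 97 and π(6466) = 838, so π(6466)/π(510) ≈ 8.6392. The PNT-predicted ratio is (6466/ln(6466)) / (510/ln(510)) ≈ 9.0084. The two agree to within a few percent, as expected.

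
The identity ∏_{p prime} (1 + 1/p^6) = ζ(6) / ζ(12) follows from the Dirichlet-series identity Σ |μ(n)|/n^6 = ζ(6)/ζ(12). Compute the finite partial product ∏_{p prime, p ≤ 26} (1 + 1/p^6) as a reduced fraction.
∏ = 1528148900144746288585670319214284020/1502467574555591484127420211226932553

The primes p ≤ 26 are [2, 3, 5, 7, 11, 13, 17, 19, 23]. For each, (1 + 1/p^6) = (p^6 + 1)/p^6. Multiplying these fractions over p ∈ [2, 3, 5, 7, 11, 13, 17, 19, 23] gives 1528148900144746288585670319214284020/1502467574555591484127420211226932553. (In the limit P → ∞ this tends to ζ(6)/ζ(12).)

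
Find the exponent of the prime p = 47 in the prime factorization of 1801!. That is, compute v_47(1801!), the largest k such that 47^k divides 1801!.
v_47(1801!) = 38

Legendre's formula: v_p(n!) = Σ_{k ≥ 1} ⌊n / p^k⌋. For p = 47, n = 1801, the terms are:
  ⌊1801/47^1⌋ = ⌊1801/47⌋ = 38
(the next term ⌊1801/47^2⌋ = 0, terminating the sum). Summing: v_47(1801!) = 38 = 38.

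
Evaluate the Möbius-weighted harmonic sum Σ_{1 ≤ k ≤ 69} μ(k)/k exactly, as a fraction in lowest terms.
Σ μ(k)/k = 62016792506357023374451/3929160775540133527939545

Values of μ(k) for 1 ≤ k ≤ 69: μ(1) = 1, μ(2) = -1, μ(3) = -1, μ(5) = -1, μ(6) = 1, μ(7) = -1, μ(10) = 1, μ(11) = -1, μ(13) = -1, μ(14) = 1, μ(15) = 1, μ(17) = -1, μ(19) = -1, μ(21) = 1, μ(22) = 1, μ(23) = -1, μ(26) = 1, μ(29) = -1, μ(30) = -1, μ(31) = -1, μ(33) = 1, μ(34) = 1, μ(35) = 1, μ(37) = -1, μ(38) = 1, μ(39) = 1, μ(41) = -1, μ(42) = -1, μ(43) = -1, μ(46) = 1, μ(47) = -1, μ(51) = 1, μ(53) = -1, μ(55) = 1, μ(57) = 1, μ(58) = 1, μ(59) = -1, μ(61) = -1, μ(62) = 1, μ(65) = 1, μ(66) = -1, μ(67) = -1, μ(69) = 1, with μ = 0 on non-squarefree integers. Summing μ(k)/k for k where μ(k) ≠ 0 gives 62016792506357023374451/3929160775540133527939545 ≈ 0.0158. (PNT ⟺ this sum → 0 as n → ∞.)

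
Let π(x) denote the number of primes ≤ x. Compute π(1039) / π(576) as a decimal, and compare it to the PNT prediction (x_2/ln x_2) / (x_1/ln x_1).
π(1039)/π(576) = 175/105 ≈ 1.6667;  PNT prediction ≈ 1.6506.

π(576) = 105 and π(1039) = 175, so π(1039)/π(576) ≈ 1.6667. The PNT-predicted ratio is (1039/ln(1039)) / (576/ln(576)) ≈ 1.6506. The two agree to within a few percent, as expected.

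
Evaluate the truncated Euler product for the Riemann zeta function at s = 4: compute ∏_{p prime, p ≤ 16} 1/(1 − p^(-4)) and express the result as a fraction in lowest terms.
∏ = 11033033011/10194124800

The primes p ≤ 16 are [2, 3, 5, 7, 11, 13]. For each prime, (1 − 1/p^4)^(-1) = p^4 / (p^4 − 1). The product is (1 − 1/2^4)^(-1), (1 − 1/3^4)^(-1), (1 − 1/5^4)^(-1), (1 − 1/7^4)^(-1), (1 − 1/11^4)^(-1), (1 − 1/13^4)^(-1) = ∏ p^4 / (p^4 − 1) = 11033033011/10194124800.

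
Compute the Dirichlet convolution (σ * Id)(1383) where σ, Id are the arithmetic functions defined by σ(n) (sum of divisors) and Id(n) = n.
(σ * Id)(1383) = 6461

Divisors of 1383: [1, 3, 461, 1383]. For each d | 1383:
  d = 1: σ(1) · Id(1383/1) = 1 · 1383 = 1383
  d = 3: σ(3) · Id(1383/3) = 4 · 461 = 1844
  d = 461: σ(461) · Id(1383/461) = 462 · 3 = 1386
  d = 1383: σ(1383) · Id(1383/1383) = 1848 · 1 = 1848
Summing: (σ * Id)(1383) = 1383 + 1844 + 1386 + 1848 = 6461.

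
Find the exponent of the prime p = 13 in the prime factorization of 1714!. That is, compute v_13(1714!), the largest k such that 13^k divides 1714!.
v_13(1714!) = 141

Legendre's formula: v_p(n!) = Σ_{k ≥ 1} ⌊n / p^k⌋. For p = 13, n = 1714, the terms are:
  ⌊1714/13^1⌋ = ⌊1714/13⌋ = 131
  ⌊1714/13^2⌋ = ⌊1714/169⌋ = 10
(the next term ⌊1714/13^3⌋ = 0, terminating the sum). Summing: v_13(1714!) = 131 + 10 = 141.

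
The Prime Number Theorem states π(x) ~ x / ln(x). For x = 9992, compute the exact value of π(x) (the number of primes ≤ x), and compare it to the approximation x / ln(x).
π(9992) = 1229;  x/ln(x) ≈ 1084.96;  relative error ≈ 11.72%.

Directly count primes up to 9992: π(9992) = 1229. The PNT approximation gives 9992/ln(9992) ≈ 9992/9.20954 ≈ 1084.96. Relative error (π(x) − x/ln(x)) / π(x) ≈ 11.72%; the approximation is known to undercount slightly (Li(x) is a better estimate).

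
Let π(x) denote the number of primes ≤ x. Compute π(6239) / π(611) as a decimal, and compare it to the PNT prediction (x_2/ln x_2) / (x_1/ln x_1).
π(6239)/π(611) = 811/111 ≈ 7.3063;  PNT prediction ≈ 7.4961.

π(611) = 111 and π(6239) = 811, so π(6239)/π(611) ≈ 7.3063. The PNT-predicted ratio is (6239/ln(6239)) / (611/ln(611)) ≈ 7.4961. The two agree to within a few percent, as expected.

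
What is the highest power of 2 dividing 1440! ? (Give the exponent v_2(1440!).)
v_2(1440!) = 1436

Legendre's formula: v_p(n!) = Σ_{k ≥ 1} ⌊n / p^k⌋. For p = 2, n = 1440, the terms are:
  ⌊1440/2^1⌋ = ⌊1440/2⌋ = 720
  ⌊1440/2^2⌋ = ⌊1440/4⌋ = 360
  ⌊1440/2^3⌋ = ⌊1440/8⌋ = 180
  ⌊1440/2^4⌋ = ⌊1440/16⌋ = 90
  ⌊1440/2^5⌋ = ⌊1440/32⌋ = 45
  ⌊1440/2^6⌋ = ⌊1440/64⌋ = 22
  ⌊1440/2^7⌋ = ⌊1440/128⌋ = 11
  ⌊1440/2^8⌋ = ⌊1440/256⌋ = 5
  ⌊1440/2^9⌋ = ⌊1440/512⌋ = 2
  ⌊1440/2^10⌋ = ⌊1440/1024⌋ = 1
(the next term ⌊1440/2^11⌋ = 0, terminating the sum). Summing: v_2(1440!) = 720 + 360 + 180 + 90 + 45 + 22 + 11 + 5 + 2 + 1 = 1436.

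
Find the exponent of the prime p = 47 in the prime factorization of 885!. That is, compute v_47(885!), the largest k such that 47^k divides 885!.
v_47(885!) = 18

Legendre's formula: v_p(n!) = Σ_{k ≥ 1} ⌊n / p^k⌋. For p = 47, n = 885, the terms are:
  ⌊885/47^1⌋ = ⌊885/47⌋ = 18
(the next term ⌊885/47^2⌋ = 0, terminating the sum). Summing: v_47(885!) = 18 = 18.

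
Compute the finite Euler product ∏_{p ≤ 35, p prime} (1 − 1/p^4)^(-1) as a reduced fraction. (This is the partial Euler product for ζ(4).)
∏ = 44480956869217573792253389310087/41097743855049154662236160000000

The primes p ≤ 35 are [2, 3, 5, 7, 11, 13, 17, 19, 23, 29, 31]. For each prime, (1 − 1/p^4)^(-1) = p^4 / (p^4 − 1). The product is (1 − 1/2^4)^(-1), (1 − 1/3^4)^(-1), (1 − 1/5^4)^(-1), (1 − 1/7^4)^(-1), (1 − 1/11^4)^(-1), (1 − 1/13^4)^(-1), (1 − 1/17^4)^(-1), (1 − 1/19^4)^(-1), (1 − 1/23^4)^(-1), (1 − 1/29^4)^(-1), (1 − 1/31^4)^(-1) = ∏ p^4 / (p^4 − 1) = 44480956869217573792253389310087/41097743855049154662236160000000.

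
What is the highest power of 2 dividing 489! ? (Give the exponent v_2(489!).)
v_2(489!) = 483

Legendre's formula: v_p(n!) = Σ_{k ≥ 1} ⌊n / p^k⌋. For p = 2, n = 489, the terms are:
  ⌊489/2^1⌋ = ⌊489/2⌋ = 244
  ⌊489/2^2⌋ = ⌊489/4⌋ = 122
  ⌊489/2^3⌋ = ⌊489/8⌋ = 61
  ⌊489/2^4⌋ = ⌊489/16⌋ = 30
  ⌊489/2^5⌋ = ⌊489/32⌋ = 15
  ⌊489/2^6⌋ = ⌊489/64⌋ = 7
  ⌊489/2^7⌋ = ⌊489/128⌋ = 3
  ⌊489/2^8⌋ = ⌊489/256⌋ = 1
(the next term ⌊489/2^9⌋ = 0, terminating the sum). Summing: v_2(489!) = 244 + 122 + 61 + 30 + 15 + 7 + 3 + 1 = 483.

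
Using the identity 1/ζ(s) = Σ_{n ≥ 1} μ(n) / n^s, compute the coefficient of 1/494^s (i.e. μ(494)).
μ(494) = -1

Factor n = 494 = 2 · 13 · 19. μ(n) = 0 if any exponent ≥ 2 (not squarefree); otherwise μ(n) = (−1)^{ω(n)} where ω(n) is the number of distinct prime factors. Applying: μ(494) = -1.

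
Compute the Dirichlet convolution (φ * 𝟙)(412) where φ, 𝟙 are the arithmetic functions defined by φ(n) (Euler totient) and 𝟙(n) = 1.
(φ * 𝟙)(412) = 412

Divisors of 412: [1, 2, 4, 103, 206, 412]. For each d | 412:
  d = 1: φ(1) · 𝟙(412/1) = 1 · 1 = 1
  d = 2: φ(2) · 𝟙(412/2) = 1 · 1 = 1
  d = 4: φ(4) · 𝟙(412/4) = 2 · 1 = 2
  d = 103: φ(103) · 𝟙(412/103) = 102 · 1 = 102
  d = 206: φ(206) · 𝟙(412/206) = 102 · 1 = 102
  d = 412: φ(412) · 𝟙(412/412) = 204 · 1 = 204
Summing: (φ * 𝟙)(412) = 1 + 1 + 2 + 102 + 102 + 204 = 412.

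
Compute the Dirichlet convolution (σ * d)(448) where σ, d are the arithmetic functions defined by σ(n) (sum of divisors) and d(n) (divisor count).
(σ * d)(448) = 4660

Divisors of 448: [1, 2, 4, 7, 8, 14, 16, 28, 32, 56, 64, 112, 224, 448]. For each d | 448:
  d = 1: σ(1) · d(448/1) = 1 · 14 = 14
  d = 2: σ(2) · d(448/2) = 3 · 12 = 36
  d = 4: σ(4) · d(448/4) = 7 · 10 = 70
  d = 7: σ(7) · d(448/7) = 8 · 7 = 56
  d = 8: σ(8) · d(448/8) = 15 · 8 = 120
  d = 14: σ(14) · d(448/14) = 24 · 6 = 144
  d = 16: σ(16) · d(448/16) = 31 · 6 = 186
  d = 28: σ(28) · d(448/28) = 56 · 5 = 280
  d = 32: σ(32) · d(448/32) = 63 · 4 = 252
  d = 56: σ(56) · d(448/56) = 120 · 4 = 480
  d = 64: σ(64) · d(448/64) = 127 · 2 = 254
  d = 112: σ(112) · d(448/112) = 248 · 3 = 744
  d = 224: σ(224) · d(448/224) = 504 · 2 = 1008
  d = 448: σ(448) · d(448/448) = 1016 · 1 = 1016
Summing: (σ * d)(448) = 14 + 36 + 70 + 56 + 120 + 144 + 186 + 280 + 252 + 480 + 254 + 744 + 1008 + 1016 = 4660.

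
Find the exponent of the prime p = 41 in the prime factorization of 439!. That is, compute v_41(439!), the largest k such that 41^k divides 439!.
v_41(439!) = 10

Legendre's formula: v_p(n!) = Σ_{k ≥ 1} ⌊n / p^k⌋. For p = 41, n = 439, the terms are:
  ⌊439/41^1⌋ = ⌊439/41⌋ = 10
(the next term ⌊439/41^2⌋ = 0, terminating the sum). Summing: v_41(439!) = 10 = 10.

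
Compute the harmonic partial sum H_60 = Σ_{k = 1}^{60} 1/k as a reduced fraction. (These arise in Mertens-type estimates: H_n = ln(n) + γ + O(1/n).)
H_60 = 15117092380124150817026911/3230237388259077233637600

Direct summation: H_60 = 1 + 1/2 + ... + 1/60. The least common denominator is lcm(1, ..., 60) = 9690712164777231700912800; over this denominator the numerator is 9690712164777231700912800 + 4845356082388615850456400 + 3230237388259077233637600 + 2422678041194307925228200 + 1938142432955446340182560 + 1615118694129538616818800 + 1384387452111033100130400 + 1211339020597153962614100 + 1076745796086359077879200 + 969071216477723170091280 + 880973833161566518264800 + 807559347064769308409400 + 745439397290556284685600 + 692193726055516550065200 + 646047477651815446727520 + 605669510298576981307050 + 570041892045719511818400 + 538372898043179538939600 + 510037482356696405311200 + 484535608238861585045640 + 461462484037011033376800 + 440486916580783259132400 + 421335311512053552213600 + 403779673532384654204700 + 387628486591089268036512 + 372719698645278142342800 + 358915265362119692626400 + 346096863027758275032600 + 334162488440594196583200 + 323023738825907723363760 + 312603618218620377448800 + 302834755149288490653525 + 293657944387188839421600 + 285020946022859755909200 + 276877490422206620026080 + 269186449021589769469800 + 261911139588573829754400 + 255018741178348202655600 + 248479799096852094895200 + 242267804119430792522820 + 236358833287249553680800 + 230731242018505516688400 + 225365399180865853509600 + 220243458290391629566200 + 215349159217271815575840 + 210667655756026776106800 + 206185365208026206402400 + 201889836766192327102350 + 197769636015861871447200 + 193814243295544634018256 + 190013964015239837272800 + 186359849322639071171400 + 182843625750513805677600 + 179457632681059846313200 + 176194766632313303652960 + 173048431513879137516300 + 170012494118898801770400 + 167081244220297098291600 + 164249358725037825439200 + 161511869412953861681880 = 45351277140372452451080733, so H_60 = 45351277140372452451080733/9690712164777231700912800; reducing by gcd(45351277140372452451080733, 9690712164777231700912800) = 3 gives 15117092380124150817026911/3230237388259077233637600 ≈ 4.67987. (The PNT-adjacent estimate ln(60) + γ ≈ 4.67156 matches within O(1/n).)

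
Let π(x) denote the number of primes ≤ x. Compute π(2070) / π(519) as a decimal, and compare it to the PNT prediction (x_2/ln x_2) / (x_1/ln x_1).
π(2070)/π(519) = 312/97 ≈ 3.2165;  PNT prediction ≈ 3.2658.

π(519) = 97 and π(2070) = 312, so π(2070)/π(519) ≈ 3.2165. The PNT-predicted ratio is (2070/ln(2070)) / (519/ln(519)) ≈ 3.2658. The two agree to within a few percent, as expected.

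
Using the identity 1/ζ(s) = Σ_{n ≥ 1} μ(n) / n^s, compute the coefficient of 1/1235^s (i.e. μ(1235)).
μ(1235) = -1

Factor n = 1235 = 5 · 13 · 19. μ(n) = 0 if any exponent ≥ 2 (not squarefree); otherwise μ(n) = (−1)^{ω(n)} where ω(n) is the number of distinct prime factors. Applying: μ(1235) = -1.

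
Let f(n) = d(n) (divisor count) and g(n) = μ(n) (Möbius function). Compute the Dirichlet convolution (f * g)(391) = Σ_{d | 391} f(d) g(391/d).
(d * μ)(391) = 1

Divisors of 391: [1, 17, 23, 391]. For each d | 391:
  d = 1: d(1) · μ(391/1) = 1 · 1 = 1
  d = 17: d(17) · μ(391/17) = 2 · -1 = -2
  d = 23: d(23) · μ(391/23) = 2 · -1 = -2
  d = 391: d(391) · μ(391/391) = 4 · 1 = 4
Summing: (d * μ)(391) = 1 + -2 + -2 + 4 = 1.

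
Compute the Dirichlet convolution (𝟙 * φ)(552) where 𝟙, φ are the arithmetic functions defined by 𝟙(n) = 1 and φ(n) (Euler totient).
(𝟙 * φ)(552) = 552

Divisors of 552: [1, 2, 3, 4, 6, 8, 12, 23, 24, 46, 69, 92, 138, 184, 276, 552]. For each d | 552:
  d = 1: 𝟙(1) · φ(552/1) = 1 · 176 = 176
  d = 2: 𝟙(2) · φ(552/2) = 1 · 88 = 88
  d = 3: 𝟙(3) · φ(552/3) = 1 · 88 = 88
  d = 4: 𝟙(4) · φ(552/4) = 1 · 44 = 44
  d = 6: 𝟙(6) · φ(552/6) = 1 · 44 = 44
  d = 8: 𝟙(8) · φ(552/8) = 1 · 44 = 44
  d = 12: 𝟙(12) · φ(552/12) = 1 · 22 = 22
  d = 23: 𝟙(23) · φ(552/23) = 1 · 8 = 8
  d = 24: 𝟙(24) · φ(552/24) = 1 · 22 = 22
  d = 46: 𝟙(46) · φ(552/46) = 1 · 4 = 4
  d = 69: 𝟙(69) · φ(552/69) = 1 · 4 = 4
  d = 92: 𝟙(92) · φ(552/92) = 1 · 2 = 2
  d = 138: 𝟙(138) · φ(552/138) = 1 · 2 = 2
  d = 184: 𝟙(184) · φ(552/184) = 1 · 2 = 2
  d = 276: 𝟙(276) · φ(552/276) = 1 · 1 = 1
  d = 552: 𝟙(552) · φ(552/552) = 1 · 1 = 1
Summing: (𝟙 * φ)(552) = 176 + 88 + 88 + 44 + 44 + 44 + 22 + 8 + 22 + 4 + 4 + 2 + 2 + 2 + 1 + 1 = 552.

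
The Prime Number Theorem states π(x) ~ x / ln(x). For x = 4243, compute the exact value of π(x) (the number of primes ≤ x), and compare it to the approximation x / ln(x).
π(4243) = 582;  x/ln(x) ≈ 507.96;  relative error ≈ 12.72%.

Directly count primes up to 4243: π(4243) = 582. The PNT approximation gives 4243/ln(4243) ≈ 4243/8.35303 ≈ 507.96. Relative error (π(x) − x/ln(x)) / π(x) ≈ 12.72%; the approximation is known to undercount slightly (Li(x) is a better estimate).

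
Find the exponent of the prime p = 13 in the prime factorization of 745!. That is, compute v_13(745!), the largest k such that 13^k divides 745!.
v_13(745!) = 61

Legendre's formula: v_p(n!) = Σ_{k ≥ 1} ⌊n / p^k⌋. For p = 13, n = 745, the terms are:
  ⌊745/13^1⌋ = ⌊745/13⌋ = 57
  ⌊745/13^2⌋ = ⌊745/169⌋ = 4
(the next term ⌊745/13^3⌋ = 0, terminating the sum). Summing: v_13(745!) = 57 + 4 = 61.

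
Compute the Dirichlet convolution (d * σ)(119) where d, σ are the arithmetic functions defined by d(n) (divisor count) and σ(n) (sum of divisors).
(d * σ)(119) = 200

Divisors of 119: [1, 7, 17, 119]. For each d | 119:
  d = 1: d(1) · σ(119/1) = 1 · 144 = 144
  d = 7: d(7) · σ(119/7) = 2 · 18 = 36
  d = 17: d(17) · σ(119/17) = 2 · 8 = 16
  d = 119: d(119) · σ(119/119) = 4 · 1 = 4
Summing: (d * σ)(119) = 144 + 36 + 16 + 4 = 200.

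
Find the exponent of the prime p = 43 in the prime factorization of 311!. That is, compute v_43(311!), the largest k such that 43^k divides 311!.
v_43(311!) = 7

Legendre's formula: v_p(n!) = Σ_{k ≥ 1} ⌊n / p^k⌋. For p = 43, n = 311, the terms are:
  ⌊311/43^1⌋ = ⌊311/43⌋ = 7
(the next term ⌊311/43^2⌋ = 0, terminating the sum). Summing: v_43(311!) = 7 = 7.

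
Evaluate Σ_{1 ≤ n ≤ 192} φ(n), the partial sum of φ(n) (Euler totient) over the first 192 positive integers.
Σ_{n ≤ 192} φ(n) = 11230

Compute φ(n) for each 1 ≤ n ≤ 192: φ(1) = 1, φ(2) = 1, φ(3) = 2, φ(4) = 2, φ(5) = 4, φ(6) = 2, φ(7) = 6, φ(8) = 4, φ(9) = 6, φ(10) = 4, φ(11) = 10, φ(12) = 4, φ(13) = 12, φ(14) = 6, φ(15) = 8, φ(16) = 8, φ(17) = 16, φ(18) = 6, φ(19) = 18, φ(20) = 8, φ(21) = 12, φ(22) = 10, φ(23) = 22, φ(24) = 8, φ(25) = 20, φ(26) = 12, φ(27) = 18, φ(28) = 12, φ(29) = 28, φ(30) = 8, φ(31) = 30, φ(32) = 16, φ(33) = 20, φ(34) = 16, φ(35) = 24, φ(36) = 12, φ(37) = 36, φ(38) = 18, φ(39) = 24, φ(40) = 16, φ(41) = 40, φ(42) = 12, φ(43) = 42, φ(44) = 20, φ(45) = 24, φ(46) = 22, φ(47) = 46, φ(48) = 16, φ(49) = 42, φ(50) = 20, φ(51) = 32, φ(52) = 24, φ(53) = 52, φ(54) = 18, φ(55) = 40, φ(56) = 24, φ(57) = 36, φ(58) = 28, φ(59) = 58, φ(60) = 16, φ(61) = 60, φ(62) = 30, φ(63) = 36, φ(64) = 32, φ(65) = 48, φ(66) = 20, φ(67) = 66, φ(68) = 32, φ(69) = 44, φ(70) = 24, φ(71) = 70, φ(72) = 24, φ(73) = 72, φ(74) = 36, φ(75) = 40, φ(76) = 36, φ(77) = 60, φ(78) = 24, φ(79) = 78, φ(80) = 32, φ(81) = 54, φ(82) = 40, φ(83) = 82, φ(84) = 24, φ(85) = 64, φ(86) = 42, φ(87) = 56, φ(88) = 40, φ(89) = 88, φ(90) = 24, φ(91) = 72, φ(92) = 44, φ(93) = 60, φ(94) = 46, φ(95) = 72, φ(96) = 32, φ(97) = 96, φ(98) = 42, φ(99) = 60, φ(100) = 40, φ(101) = 100, φ(102) = 32, φ(103) = 102, φ(104) = 48, φ(105) = 48, φ(106) = 52, φ(107) = 106, φ(108) = 36, φ(109) = 108, φ(110) = 40, φ(111) = 72, φ(112) = 48, φ(113) = 112, φ(114) = 36, φ(115) = 88, φ(116) = 56, φ(117) = 72, φ(118) = 58, φ(119) = 96, φ(120) = 32, φ(121) = 110, φ(122) = 60, φ(123) = 80, φ(124) = 60, φ(125) = 100, φ(126) = 36, φ(127) = 126, φ(128) = 64, φ(129) = 84, φ(130) = 48, φ(131) = 130, φ(132) = 40, φ(133) = 108, φ(134) = 66, φ(135) = 72, φ(136) = 64, φ(137) = 136, φ(138) = 44, φ(139) = 138, φ(140) = 48, φ(141) = 92, φ(142) = 70, φ(143) = 120, φ(144) = 48, φ(145) = 112, φ(146) = 72, φ(147) = 84, φ(148) = 72, φ(149) = 148, φ(150) = 40, φ(151) = 150, φ(152) = 72, φ(153) = 96, φ(154) = 60, φ(155) = 120, φ(156) = 48, φ(157) = 156, φ(158) = 78, φ(159) = 104, φ(160) = 64, φ(161) = 132, φ(162) = 54, φ(163) = 162, φ(164) = 80, φ(165) = 80, φ(166) = 82, φ(167) = 166, φ(168) = 48, φ(169) = 156, φ(170) = 64, φ(171) = 108, φ(172) = 84, φ(173) = 172, φ(174) = 56, φ(175) = 120, φ(176) = 80, φ(177) = 116, φ(178) = 88, φ(179) = 178, φ(180) = 48, φ(181) = 180, φ(182) = 72, φ(183) = 120, φ(184) = 88, φ(185) = 144, φ(186) = 60, φ(187) = 160, φ(188) = 92, φ(189) = 108, φ(190) = 72, φ(191) = 190, φ(192) = 64. Summing all 192 values: 11230. (Average order: Σ_{n ≤ x} φ(n) ~ (3/π²) x². For x = 192, (3/π²)·192² ≈ 11205.31.)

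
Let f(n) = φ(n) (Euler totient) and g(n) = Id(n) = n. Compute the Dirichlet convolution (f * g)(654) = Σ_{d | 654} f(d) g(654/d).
(φ * Id)(654) = 3255

Divisors of 654: [1, 2, 3, 6, 109, 218, 327, 654]. For each d | 654:
  d = 1: φ(1) · Id(654/1) = 1 · 654 = 654
  d = 2: φ(2) · Id(654/2) = 1 · 327 = 327
  d = 3: φ(3) · Id(654/3) = 2 · 218 = 436
  d = 6: φ(6) · Id(654/6) = 2 · 109 = 218
  d = 109: φ(109) · Id(654/109) = 108 · 6 = 648
  d = 218: φ(218) · Id(654/218) = 108 · 3 = 324
  d = 327: φ(327) · Id(654/327) = 216 · 2 = 432
  d = 654: φ(654) · Id(654/654) = 216 · 1 = 216
Summing: (φ * Id)(654) = 654 + 327 + 436 + 218 + 648 + 324 + 432 + 216 = 3255.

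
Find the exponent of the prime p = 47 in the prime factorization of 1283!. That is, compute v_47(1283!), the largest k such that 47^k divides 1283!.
v_47(1283!) = 27

Legendre's formula: v_p(n!) = Σ_{k ≥ 1} ⌊n / p^k⌋. For p = 47, n = 1283, the terms are:
  ⌊1283/47^1⌋ = ⌊1283/47⌋ = 27
(the next term ⌊1283/47^2⌋ = 0, terminating the sum). Summing: v_47(1283!) = 27 = 27.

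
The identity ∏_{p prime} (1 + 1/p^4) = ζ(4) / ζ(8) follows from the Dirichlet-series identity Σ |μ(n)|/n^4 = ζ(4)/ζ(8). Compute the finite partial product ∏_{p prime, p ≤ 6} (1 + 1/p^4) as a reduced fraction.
∏ = 218161/202500

The primes p ≤ 6 are [2, 3, 5]. For each, (1 + 1/p^4) = (p^4 + 1)/p^4. Multiplying these fractions over p ∈ [2, 3, 5] gives 218161/202500. (In the limit P → ∞ this tends to ζ(4)/ζ(8).)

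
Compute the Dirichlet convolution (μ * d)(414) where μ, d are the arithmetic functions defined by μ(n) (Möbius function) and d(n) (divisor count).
(μ * d)(414) = 1

Divisors of 414: [1, 2, 3, 6, 9, 18, 23, 46, 69, 138, 207, 414]. For each d | 414:
  d = 1: μ(1) · d(414/1) = 1 · 12 = 12
  d = 2: μ(2) · d(414/2) = -1 · 6 = -6
  d = 3: μ(3) · d(414/3) = -1 · 8 = -8
  d = 6: μ(6) · d(414/6) = 1 · 4 = 4
  d = 9: μ(9) · d(414/9) = 0 · 4 = 0
  d = 18: μ(18) · d(414/18) = 0 · 2 = 0
  d = 23: μ(23) · d(414/23) = -1 · 6 = -6
  d = 46: μ(46) · d(414/46) = 1 · 3 = 3
  d = 69: μ(69) · d(414/69) = 1 · 4 = 4
  d = 138: μ(138) · d(414/138) = -1 · 2 = -2
  d = 207: μ(207) · d(414/207) = 0 · 2 = 0
  d = 414: μ(414) · d(414/414) = 0 · 1 = 0
Summing: (μ * d)(414) = 12 + -6 + -8 + 4 + 0 + 0 + -6 + 3 + 4 + -2 + 0 + 0 = 1.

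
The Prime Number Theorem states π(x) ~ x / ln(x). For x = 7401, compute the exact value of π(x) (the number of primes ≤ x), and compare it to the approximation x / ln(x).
π(7401) = 939;  x/ln(x) ≈ 830.70;  relative error ≈ 11.53%.

Directly count primes up to 7401: π(7401) = 939. The PNT approximation gives 7401/ln(7401) ≈ 7401/8.90937 ≈ 830.70. Relative error (π(x) − x/ln(x)) / π(x) ≈ 11.53%; the approximation is known to undercount slightly (Li(x) is a better estimate).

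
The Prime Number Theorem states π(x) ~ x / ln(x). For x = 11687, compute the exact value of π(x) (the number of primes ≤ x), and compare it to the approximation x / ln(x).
π(11687) = 1402;  x/ln(x) ≈ 1247.78;  relative error ≈ 11.00%.

Directly count primes up to 11687: π(11687) = 1402. The PNT approximation gives 11687/ln(11687) ≈ 11687/9.36623 ≈ 1247.78. Relative error (π(x) − x/ln(x)) / π(x) ≈ 11.00%; the approximation is known to undercount slightly (Li(x) is a better estimate).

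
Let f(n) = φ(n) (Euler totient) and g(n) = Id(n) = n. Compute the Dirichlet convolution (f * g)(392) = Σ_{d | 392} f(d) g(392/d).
(φ * Id)(392) = 2660

Divisors of 392: [1, 2, 4, 7, 8, 14, 28, 49, 56, 98, 196, 392]. For each d | 392:
  d = 1: φ(1) · Id(392/1) = 1 · 392 = 392
  d = 2: φ(2) · Id(392/2) = 1 · 196 = 196
  d = 4: φ(4) · Id(392/4) = 2 · 98 = 196
  d = 7: φ(7) · Id(392/7) = 6 · 56 = 336
  d = 8: φ(8) · Id(392/8) = 4 · 49 = 196
  d = 14: φ(14) · Id(392/14) = 6 · 28 = 168
  d = 28: φ(28) · Id(392/28) = 12 · 14 = 168
  d = 49: φ(49) · Id(392/49) = 42 · 8 = 336
  d = 56: φ(56) · Id(392/56) = 24 · 7 = 168
  d = 98: φ(98) · Id(392/98) = 42 · 4 = 168
  d = 196: φ(196) · Id(392/196) = 84 · 2 = 168
  d = 392: φ(392) · Id(392/392) = 168 · 1 = 168
Summing: (φ * Id)(392) = 392 + 196 + 196 + 336 + 196 + 168 + 168 + 336 + 168 + 168 + 168 + 168 = 2660.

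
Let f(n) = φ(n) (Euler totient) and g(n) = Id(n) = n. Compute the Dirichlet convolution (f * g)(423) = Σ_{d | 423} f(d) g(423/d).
(φ * Id)(423) = 1953

Divisors of 423: [1, 3, 9, 47, 141, 423]. For each d | 423:
  d = 1: φ(1) · Id(423/1) = 1 · 423 = 423
  d = 3: φ(3) · Id(423/3) = 2 · 141 = 282
  d = 9: φ(9) · Id(423/9) = 6 · 47 = 282
  d = 47: φ(47) · Id(423/47) = 46 · 9 = 414
  d = 141: φ(141) · Id(423/141) = 92 · 3 = 276
  d = 423: φ(423) · Id(423/423) = 276 · 1 = 276
Summing: (φ * Id)(423) = 423 + 282 + 282 + 414 + 276 + 276 = 1953.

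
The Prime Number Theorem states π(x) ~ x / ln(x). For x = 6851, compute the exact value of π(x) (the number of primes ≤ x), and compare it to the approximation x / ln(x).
π(6851) = 881;  x/ln(x) ≈ 775.69;  relative error ≈ 11.95%.

Directly count primes up to 6851: π(6851) = 881. The PNT approximation gives 6851/ln(6851) ≈ 6851/8.83215 ≈ 775.69. Relative error (π(x) − x/ln(x)) / π(x) ≈ 11.95%; the approximation is known to undercount slightly (Li(x) is a better estimate).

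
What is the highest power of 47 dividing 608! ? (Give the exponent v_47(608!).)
v_47(608!) = 12

Legendre's formula: v_p(n!) = Σ_{k ≥ 1} ⌊n / p^k⌋. For p = 47, n = 608, the terms are:
  ⌊608/47^1⌋ = ⌊608/47⌋ = 12
(the next term ⌊608/47^2⌋ = 0, terminating the sum). Summing: v_47(608!) = 12 = 12.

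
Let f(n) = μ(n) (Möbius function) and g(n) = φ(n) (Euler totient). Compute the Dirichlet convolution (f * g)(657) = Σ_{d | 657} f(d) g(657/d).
(μ * φ)(657) = 284

Divisors of 657: [1, 3, 9, 73, 219, 657]. For each d | 657:
  d = 1: μ(1) · φ(657/1) = 1 · 432 = 432
  d = 3: μ(3) · φ(657/3) = -1 · 144 = -144
  d = 9: μ(9) · φ(657/9) = 0 · 72 = 0
  d = 73: μ(73) · φ(657/73) = -1 · 6 = -6
  d = 219: μ(219) · φ(657/219) = 1 · 2 = 2
  d = 657: μ(657) · φ(657/657) = 0 · 1 = 0
Summing: (μ * φ)(657) = 432 + -144 + 0 + -6 + 2 + 0 = 284.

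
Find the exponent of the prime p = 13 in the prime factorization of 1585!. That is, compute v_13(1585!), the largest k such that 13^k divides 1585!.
v_13(1585!) = 130

Legendre's formula: v_p(n!) = Σ_{k ≥ 1} ⌊n / p^k⌋. For p = 13, n = 1585, the terms are:
  ⌊1585/13^1⌋ = ⌊1585/13⌋ = 121
  ⌊1585/13^2⌋ = ⌊1585/169⌋ = 9
(the next term ⌊1585/13^3⌋ = 0, terminating the sum). Summing: v_13(1585!) = 121 + 9 = 130.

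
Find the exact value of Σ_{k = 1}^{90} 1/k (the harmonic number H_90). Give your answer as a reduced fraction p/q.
H_90 = 3653182778990767589396015372875328285861/718766754945489455304472257065075294400

Direct summation: H_90 = 1 + 1/2 + ... + 1/90. The least common denominator is lcm(1, ..., 90) = 718766754945489455304472257065075294400; over this denominator the numerator is 718766754945489455304472257065075294400 + 359383377472744727652236128532537647200 + 239588918315163151768157419021691764800 + 179691688736372363826118064266268823600 + 143753350989097891060894451413015058880 + 119794459157581575884078709510845882400 + 102680964992212779329210322437867899200 + 89845844368186181913059032133134411800 + 79862972771721050589385806340563921600 + 71876675494548945530447225706507529440 + 65342432267771768664042932460461390400 + 59897229578790787942039354755422941200 + 55289750380422265792651712081928868800 + 51340482496106389664605161218933949600 + 47917783663032630353631483804338352960 + 44922922184093090956529516066567205900 + 42280397349734673841439544533239723200 + 39931486385860525294692903170281960800 + 37829829207657339752866960898161857600 + 35938337747274472765223612853253764720 + 34226988330737593109736774145955966400 + 32671216133885884332021466230230695200 + 31250728475890845882803141611525012800 + 29948614789395393971019677377711470600 + 28750670197819578212178890282603011776 + 27644875190211132896325856040964434400 + 26620990923907016863128602113521307200 + 25670241248053194832302580609466974800 + 24785060515361705355326629553968113600 + 23958891831516315176815741902169176480 + 23186024353080305009821685711776622400 + 22461461092046545478264758033283602950 + 21780810755923922888014310820153796800 + 21140198674867336920719772266619861600 + 20536192998442555865842064487573579840 + 19965743192930262647346451585140980400 + 19426128512040255548769520461218251200 + 18914914603828669876433480449080928800 + 18429916793474088597550570693976289600 + 17969168873637236382611806426626882360 + 17530896462085108665962737977196958400 + 17113494165368796554868387072977983200 + 16715505928964871053592378071280820800 + 16335608066942942166010733115115347600 + 15972594554344210117877161268112784320 + 15625364237945422941401570805762506400 + 15292909679691265006478133129044155200 + 14974307394697696985509838688855735300 + 14668709284601825618458617491123985600 + 14375335098909789106089445141301505888 + 14093465783244891280479848177746574400 + 13822437595105566448162928020482217200 + 13561636885763951986876835038963684800 + 13310495461953508431564301056760653600 + 13068486453554353732808586492092278080 + 12835120624026597416151290304733487400 + 12609943069219113250955653632720619200 + 12392530257680852677663314776984056800 + 12182487371957448394991055204492801600 + 11979445915758157588407870951084588240 + 11783061556483433693515938640411070400 + 11593012176540152504910842855888311200 + 11408996110245864369912258048651988800 + 11230730546023272739132379016641801475 + 11057950076084453158530342416385773760 + 10890405377961961444007155410076898400 + 10727862014111782914992123239777243200 + 10570099337433668460359886133309930800 + 10416909491963615294267713870508337600 + 10268096499221277932921032243786789920 + 10123475421767457116964397986832046400 + 9982871596465131323673225792570490200 + 9846119930760129524718798041987332800 + 9713064256020127774384760230609125600 + 9583556732606526070726296760867670592 + 9457457301914334938216740224540464400 + 9334633181110252666291847494351627200 + 9214958396737044298775285346988144800 + 9098313353740372851955345026140193600 + 8984584436818618191305903213313441180 + 8873663641302338954376200704507102400 + 8765448231042554332981368988598479200 + 8659840421029993437403280205603316800 + 8556747082684398277434193536488991600 + 8456079469946934768287908906647944640 + 8357752964482435526796189035640410400 + 8261686838453901785108876517989371200 + 8167804033471471083005366557557673800 + 8076030954443701744994070304101969600 + 7986297277172105058938580634056392160 = 3653182778990767589396015372875328285861, so H_90 = 3653182778990767589396015372875328285861/718766754945489455304472257065075294400 (already in lowest terms) ≈ 5.08257. (The PNT-adjacent estimate ln(90) + γ ≈ 5.07703 matches within O(1/n).)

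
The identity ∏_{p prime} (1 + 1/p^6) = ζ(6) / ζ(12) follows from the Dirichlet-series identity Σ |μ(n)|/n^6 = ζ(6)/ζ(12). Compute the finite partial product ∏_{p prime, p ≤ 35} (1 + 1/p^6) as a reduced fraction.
∏ = 27817995139941732182652708678753385001734002671757520/27350499395438163022926501194256392285250955967934357

The primes p ≤ 35 are [2, 3, 5, 7, 11, 13, 17, 19, 23, 29, 31]. For each, (1 + 1/p^6) = (p^6 + 1)/p^6. Multiplying these fractions over p ∈ [2, 3, 5, 7, 11, 13, 17, 19, 23, 29, 31] gives 27817995139941732182652708678753385001734002671757520/27350499395438163022926501194256392285250955967934357. (In the limit P → ∞ this tends to ζ(6)/ζ(12).)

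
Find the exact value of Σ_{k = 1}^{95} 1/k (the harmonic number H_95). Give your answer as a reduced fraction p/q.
H_95 = 3691835092344109255246562280652279367381/718766754945489455304472257065075294400

Direct summation: H_95 = 1 + 1/2 + ... + 1/95. The least common denominator is lcm(1, ..., 95) = 718766754945489455304472257065075294400; over this denominator the numerator is 718766754945489455304472257065075294400 + 359383377472744727652236128532537647200 + 239588918315163151768157419021691764800 + 179691688736372363826118064266268823600 + 143753350989097891060894451413015058880 + 119794459157581575884078709510845882400 + 102680964992212779329210322437867899200 + 89845844368186181913059032133134411800 + 79862972771721050589385806340563921600 + 71876675494548945530447225706507529440 + 65342432267771768664042932460461390400 + 59897229578790787942039354755422941200 + 55289750380422265792651712081928868800 + 51340482496106389664605161218933949600 + 47917783663032630353631483804338352960 + 44922922184093090956529516066567205900 + 42280397349734673841439544533239723200 + 39931486385860525294692903170281960800 + 37829829207657339752866960898161857600 + 35938337747274472765223612853253764720 + 34226988330737593109736774145955966400 + 32671216133885884332021466230230695200 + 31250728475890845882803141611525012800 + 29948614789395393971019677377711470600 + 28750670197819578212178890282603011776 + 27644875190211132896325856040964434400 + 26620990923907016863128602113521307200 + 25670241248053194832302580609466974800 + 24785060515361705355326629553968113600 + 23958891831516315176815741902169176480 + 23186024353080305009821685711776622400 + 22461461092046545478264758033283602950 + 21780810755923922888014310820153796800 + 21140198674867336920719772266619861600 + 20536192998442555865842064487573579840 + 19965743192930262647346451585140980400 + 19426128512040255548769520461218251200 + 18914914603828669876433480449080928800 + 18429916793474088597550570693976289600 + 17969168873637236382611806426626882360 + 17530896462085108665962737977196958400 + 17113494165368796554868387072977983200 + 16715505928964871053592378071280820800 + 16335608066942942166010733115115347600 + 15972594554344210117877161268112784320 + 15625364237945422941401570805762506400 + 15292909679691265006478133129044155200 + 14974307394697696985509838688855735300 + 14668709284601825618458617491123985600 + 14375335098909789106089445141301505888 + 14093465783244891280479848177746574400 + 13822437595105566448162928020482217200 + 13561636885763951986876835038963684800 + 13310495461953508431564301056760653600 + 13068486453554353732808586492092278080 + 12835120624026597416151290304733487400 + 12609943069219113250955653632720619200 + 12392530257680852677663314776984056800 + 12182487371957448394991055204492801600 + 11979445915758157588407870951084588240 + 11783061556483433693515938640411070400 + 11593012176540152504910842855888311200 + 11408996110245864369912258048651988800 + 11230730546023272739132379016641801475 + 11057950076084453158530342416385773760 + 10890405377961961444007155410076898400 + 10727862014111782914992123239777243200 + 10570099337433668460359886133309930800 + 10416909491963615294267713870508337600 + 10268096499221277932921032243786789920 + 10123475421767457116964397986832046400 + 9982871596465131323673225792570490200 + 9846119930760129524718798041987332800 + 9713064256020127774384760230609125600 + 9583556732606526070726296760867670592 + 9457457301914334938216740224540464400 + 9334633181110252666291847494351627200 + 9214958396737044298775285346988144800 + 9098313353740372851955345026140193600 + 8984584436818618191305903213313441180 + 8873663641302338954376200704507102400 + 8765448231042554332981368988598479200 + 8659840421029993437403280205603316800 + 8556747082684398277434193536488991600 + 8456079469946934768287908906647944640 + 8357752964482435526796189035640410400 + 8261686838453901785108876517989371200 + 8167804033471471083005366557557673800 + 8076030954443701744994070304101969600 + 7986297277172105058938580634056392160 + 7898535768631752256093101725989838400 + 7812682118972711470700785402881253200 + 7728674784360101669940561903925540800 + 7646454839845632503239066564522077600 + 7565965841531467950573392179632371520 = 3691835092344109255246562280652279367381, so H_95 = 3691835092344109255246562280652279367381/718766754945489455304472257065075294400 (already in lowest terms) ≈ 5.13635. (The PNT-adjacent estimate ln(95) + γ ≈ 5.13109 matches within O(1/n).)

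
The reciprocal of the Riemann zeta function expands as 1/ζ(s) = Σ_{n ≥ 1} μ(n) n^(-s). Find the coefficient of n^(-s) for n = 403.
μ(403) = 1

Factor n = 403 = 13 · 31. μ(n) = 0 if any exponent ≥ 2 (not squarefree); otherwise μ(n) = (−1)^{ω(n)} where ω(n) is the number of distinct prime factors. Applying: μ(403) = 1.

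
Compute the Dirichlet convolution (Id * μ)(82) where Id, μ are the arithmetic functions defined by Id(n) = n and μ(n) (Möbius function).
(Id * μ)(82) = 40

Divisors of 82: [1, 2, 41, 82]. For each d | 82:
  d = 1: Id(1) · μ(82/1) = 1 · 1 = 1
  d = 2: Id(2) · μ(82/2) = 2 · -1 = -2
  d = 41: Id(41) · μ(82/41) = 41 · -1 = -41
  d = 82: Id(82) · μ(82/82) = 82 · 1 = 82
Summing: (Id * μ)(82) = 1 + -2 + -41 + 82 = 40.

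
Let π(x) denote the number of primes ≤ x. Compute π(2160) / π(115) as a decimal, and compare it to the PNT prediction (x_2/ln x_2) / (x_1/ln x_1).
π(2160)/π(115) = 325/30 ≈ 10.8333;  PNT prediction ≈ 11.6077.

π(115) = 30 and π(2160) = 325, so π(2160)/π(115) ≈ 10.8333. The PNT-predicted ratio is (2160/ln(2160)) / (115/ln(115)) ≈ 11.6077. The two agree to within a few percent, as expected.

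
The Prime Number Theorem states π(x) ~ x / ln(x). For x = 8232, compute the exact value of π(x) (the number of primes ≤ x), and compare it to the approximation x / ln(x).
π(8232) = 1032;  x/ln(x) ≈ 913.07;  relative error ≈ 11.52%.

Directly count primes up to 8232: π(8232) = 1032. The PNT approximation gives 8232/ln(8232) ≈ 8232/9.01578 ≈ 913.07. Relative error (π(x) − x/ln(x)) / π(x) ≈ 11.52%; the approximation is known to undercount slightly (Li(x) is a better estimate).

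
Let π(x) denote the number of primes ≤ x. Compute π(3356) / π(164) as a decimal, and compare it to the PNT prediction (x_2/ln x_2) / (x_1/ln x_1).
π(3356)/π(164) = 472/38 ≈ 12.4211;  PNT prediction ≈ 12.8547.

π(164) = 38 and π(3356) = 472, so π(3356)/π(164) ≈ 12.4211. The PNT-predicted ratio is (3356/ln(3356)) / (164/ln(164)) ≈ 12.8547. The two agree to within a few percent, as expected.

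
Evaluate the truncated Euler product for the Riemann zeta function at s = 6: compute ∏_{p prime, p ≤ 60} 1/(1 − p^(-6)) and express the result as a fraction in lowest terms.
∏ = 4770739572296379656394863241102356173984421633090039451960419477648624277653925987495283/4689410829889825408368231882153932262030763270859585875623809572192922480840433054253056

The primes p ≤ 60 are [2, 3, 5, 7, 11, 13, 17, 19, 23, 29, 31, 37, 41, 43, 47, 53, 59]. For each prime, (1 − 1/p^6)^(-1) = p^6 / (p^6 − 1). The product is (1 − 1/2^6)^(-1), (1 − 1/3^6)^(-1), (1 − 1/5^6)^(-1), (1 − 1/7^6)^(-1), (1 − 1/11^6)^(-1), (1 − 1/13^6)^(-1), (1 − 1/17^6)^(-1), (1 − 1/19^6)^(-1), (1 − 1/23^6)^(-1), (1 − 1/29^6)^(-1), (1 − 1/31^6)^(-1), (1 − 1/37^6)^(-1), (1 − 1/41^6)^(-1), (1 − 1/43^6)^(-1), (1 − 1/47^6)^(-1), (1 − 1/53^6)^(-1), (1 − 1/59^6)^(-1) = ∏ p^6 / (p^6 − 1) = 4770739572296379656394863241102356173984421633090039451960419477648624277653925987495283/4689410829889825408368231882153932262030763270859585875623809572192922480840433054253056.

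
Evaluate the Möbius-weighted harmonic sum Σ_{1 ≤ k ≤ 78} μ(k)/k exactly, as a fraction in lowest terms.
Σ μ(k)/k = -34226814962907926308826941/2715312039949934943374754898

Values of μ(k) for 1 ≤ k ≤ 78: μ(1) = 1, μ(2) = -1, μ(3) = -1, μ(5) = -1, μ(6) = 1, μ(7) = -1, μ(10) = 1, μ(11) = -1, μ(13) = -1, μ(14) = 1, μ(15) = 1, μ(17) = -1, μ(19) = -1, μ(21) = 1, μ(22) = 1, μ(23) = -1, μ(26) = 1, μ(29) = -1, μ(30) = -1, μ(31) = -1, μ(33) = 1, μ(34) = 1, μ(35) = 1, μ(37) = -1, μ(38) = 1, μ(39) = 1, μ(41) = -1, μ(42) = -1, μ(43) = -1, μ(46) = 1, μ(47) = -1, μ(51) = 1, μ(53) = -1, μ(55) = 1, μ(57) = 1, μ(58) = 1, μ(59) = -1, μ(61) = -1, μ(62) = 1, μ(65) = 1, μ(66) = -1, μ(67) = -1, μ(69) = 1, μ(70) = -1, μ(71) = -1, μ(73) = -1, μ(74) = 1, μ(77) = 1, μ(78) = -1, with μ = 0 on non-squarefree integers. Summing μ(k)/k for k where μ(k) ≠ 0 gives -34226814962907926308826941/2715312039949934943374754898 ≈ -0.0126. (PNT ⟺ this sum → 0 as n → ∞.)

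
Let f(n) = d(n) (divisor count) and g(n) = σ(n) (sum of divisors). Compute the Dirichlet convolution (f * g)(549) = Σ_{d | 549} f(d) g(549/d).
(d * σ)(549) = 1536

Divisors of 549: [1, 3, 9, 61, 183, 549]. For each d | 549:
  d = 1: d(1) · σ(549/1) = 1 · 806 = 806
  d = 3: d(3) · σ(549/3) = 2 · 248 = 496
  d = 9: d(9) · σ(549/9) = 3 · 62 = 186
  d = 61: d(61) · σ(549/61) = 2 · 13 = 26
  d = 183: d(183) · σ(549/183) = 4 · 4 = 16
  d = 549: d(549) · σ(549/549) = 6 · 1 = 6
Summing: (d * σ)(549) = 806 + 496 + 186 + 26 + 16 + 6 = 1536.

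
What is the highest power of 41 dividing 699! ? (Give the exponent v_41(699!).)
v_41(699!) = 17

Legendre's formula: v_p(n!) = Σ_{k ≥ 1} ⌊n / p^k⌋. For p = 41, n = 699, the terms are:
  ⌊699/41^1⌋ = ⌊699/41⌋ = 17
(the next term ⌊699/41^2⌋ = 0, terminating the sum). Summing: v_41(699!) = 17 = 17.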